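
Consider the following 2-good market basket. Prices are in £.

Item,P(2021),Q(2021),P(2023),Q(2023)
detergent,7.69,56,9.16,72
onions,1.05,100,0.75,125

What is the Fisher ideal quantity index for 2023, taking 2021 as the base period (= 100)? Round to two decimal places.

127.99

Laspeyres component (base-period weights):
ΣP(2021)Q(2023) = 7.69×72 + 1.05×125 = 553.68 + 131.25 = 684.93
ΣP(2021)Q(2021) = 7.69×56 + 1.05×100 = 430.64 + 105 = 535.64
L = 684.93 / 535.64 × 100 = 127.8713
Paasche component (current-period weights):
ΣP(2023)Q(2023) = 9.16×72 + 0.75×125 = 659.52 + 93.75 = 753.27
ΣP(2023)Q(2021) = 9.16×56 + 0.75×100 = 512.96 + 75 = 587.96
P = 753.27 / 587.96 × 100 = 128.1159
Fisher = √(L × P) = √(127.8713 × 128.1159) = 127.9935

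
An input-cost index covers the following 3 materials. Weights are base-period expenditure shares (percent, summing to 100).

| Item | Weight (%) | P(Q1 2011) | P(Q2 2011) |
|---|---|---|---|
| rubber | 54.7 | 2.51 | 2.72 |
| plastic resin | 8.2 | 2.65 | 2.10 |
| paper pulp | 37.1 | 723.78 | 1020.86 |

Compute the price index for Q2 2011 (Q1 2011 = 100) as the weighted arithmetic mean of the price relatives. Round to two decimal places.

rubber: 54.7 × (2.72/2.51) = 54.7 × 1.083665 = 59.2765
plastic resin: 8.2 × (2.10/2.65) = 8.2 × 0.792453 = 6.4981
paper pulp: 37.1 × (1020.86/723.78) = 37.1 × 1.410456 = 52.3279
Index = Σ wᵢ·(p₁ᵢ/p₀ᵢ) = 59.2765 + 6.4981 + 52.3279 = 118.1025

118.10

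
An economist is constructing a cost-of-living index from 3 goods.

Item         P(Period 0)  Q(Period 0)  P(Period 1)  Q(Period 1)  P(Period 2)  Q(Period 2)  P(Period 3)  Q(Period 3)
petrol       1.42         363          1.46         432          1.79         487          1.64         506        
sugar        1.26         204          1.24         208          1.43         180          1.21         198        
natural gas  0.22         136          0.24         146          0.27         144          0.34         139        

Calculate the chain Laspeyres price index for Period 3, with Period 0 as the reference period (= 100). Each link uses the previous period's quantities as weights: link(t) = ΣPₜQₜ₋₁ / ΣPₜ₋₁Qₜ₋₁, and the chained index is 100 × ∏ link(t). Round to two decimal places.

111.43

Link Period 0→Period 1:
ΣP(Period 1)Q(Period 0) = 1.46×363 + 1.24×204 + 0.24×136 = 529.98 + 252.96 + 32.64 = 815.58
ΣP(Period 0)Q(Period 0) = 1.42×363 + 1.26×204 + 0.22×136 = 515.46 + 257.04 + 29.92 = 802.42
link = 815.58/802.42 = 1.016400
Link Period 1→Period 2:
ΣP(Period 2)Q(Period 1) = 1.79×432 + 1.43×208 + 0.27×146 = 773.28 + 297.44 + 39.42 = 1110.14
ΣP(Period 1)Q(Period 1) = 1.46×432 + 1.24×208 + 0.24×146 = 630.72 + 257.92 + 35.04 = 923.68
link = 1110.14/923.68 = 1.201866
Link Period 2→Period 3:
ΣP(Period 3)Q(Period 2) = 1.64×487 + 1.21×180 + 0.34×144 = 798.68 + 217.8 + 48.96 = 1065.44
ΣP(Period 2)Q(Period 2) = 1.79×487 + 1.43×180 + 0.27×144 = 871.73 + 257.4 + 38.88 = 1168.01
link = 1065.44/1168.01 = 0.912184
Chained index = 100 × 1.016400 × 1.201866 × 0.912184 = 111.4303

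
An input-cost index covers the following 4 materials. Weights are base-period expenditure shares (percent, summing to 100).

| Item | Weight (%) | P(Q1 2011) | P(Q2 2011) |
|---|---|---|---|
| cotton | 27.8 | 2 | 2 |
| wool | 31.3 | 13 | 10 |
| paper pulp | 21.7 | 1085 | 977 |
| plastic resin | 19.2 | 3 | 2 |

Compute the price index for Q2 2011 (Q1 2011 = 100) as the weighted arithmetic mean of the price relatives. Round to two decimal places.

84.22

cotton: 27.8 × (2/2) = 27.8 × 1.000000 = 27.8000
wool: 31.3 × (10/13) = 31.3 × 0.769231 = 24.0769
paper pulp: 21.7 × (977/1085) = 21.7 × 0.900461 = 19.5400
plastic resin: 19.2 × (2/3) = 19.2 × 0.666667 = 12.8000
Index = Σ wᵢ·(p₁ᵢ/p₀ᵢ) = 27.8000 + 24.0769 + 19.5400 + 12.8000 = 84.2169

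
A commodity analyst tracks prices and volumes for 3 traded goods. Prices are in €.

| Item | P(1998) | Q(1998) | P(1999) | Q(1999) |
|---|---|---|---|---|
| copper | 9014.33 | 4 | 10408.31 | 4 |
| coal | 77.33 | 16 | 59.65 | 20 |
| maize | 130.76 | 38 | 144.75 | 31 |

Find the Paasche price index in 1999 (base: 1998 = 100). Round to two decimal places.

113.58

Paasche price index uses current-period quantities as weights.
ΣP(1999)·Q(1999) = 10408.31×4 + 59.65×20 + 144.75×31 = 41633.24 + 1193 + 4487.25 = 47313.49
ΣP(1998)·Q(1999) = 9014.33×4 + 77.33×20 + 130.76×31 = 36057.32 + 1546.6 + 4053.56 = 41657.48
Index = 47313.49 / 41657.48 × 100 = 113.5774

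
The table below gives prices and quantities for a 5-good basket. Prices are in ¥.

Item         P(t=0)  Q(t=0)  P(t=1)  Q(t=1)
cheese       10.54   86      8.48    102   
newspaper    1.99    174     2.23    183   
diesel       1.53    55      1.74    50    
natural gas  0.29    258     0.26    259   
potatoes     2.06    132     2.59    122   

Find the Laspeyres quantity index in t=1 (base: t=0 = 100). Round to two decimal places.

109.42

Laspeyres quantity index uses base-period prices as weights.
ΣP(t=0)·Q(t=1) = 10.54×102 + 1.99×183 + 1.53×50 + 0.29×259 + 2.06×122 = 1075.08 + 364.17 + 76.5 + 75.11 + 251.32 = 1842.18
ΣP(t=0)·Q(t=0) = 10.54×86 + 1.99×174 + 1.53×55 + 0.29×258 + 2.06×132 = 906.44 + 346.26 + 84.15 + 74.82 + 271.92 = 1683.59
Index = 1842.18 / 1683.59 × 100 = 109.4198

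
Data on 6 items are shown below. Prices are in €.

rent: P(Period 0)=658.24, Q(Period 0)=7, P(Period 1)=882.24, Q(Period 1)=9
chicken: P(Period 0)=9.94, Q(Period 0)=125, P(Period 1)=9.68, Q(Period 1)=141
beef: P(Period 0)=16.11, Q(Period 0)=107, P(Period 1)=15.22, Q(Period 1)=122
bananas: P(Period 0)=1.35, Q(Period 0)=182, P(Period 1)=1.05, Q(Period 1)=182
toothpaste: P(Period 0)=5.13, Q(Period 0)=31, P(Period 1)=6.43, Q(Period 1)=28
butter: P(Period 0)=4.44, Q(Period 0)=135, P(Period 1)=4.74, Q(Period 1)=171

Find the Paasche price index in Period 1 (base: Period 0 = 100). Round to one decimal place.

Paasche price index uses current-period quantities as weights.
ΣP(Period 1)·Q(Period 1) = 882.24×9 + 9.68×141 + 15.22×122 + 1.05×182 + 6.43×28 + 4.74×171 = 7940.16 + 1364.88 + 1856.84 + 191.1 + 180.04 + 810.54 = 12343.56
ΣP(Period 0)·Q(Period 1) = 658.24×9 + 9.94×141 + 16.11×122 + 1.35×182 + 5.13×28 + 4.44×171 = 5924.16 + 1401.54 + 1965.42 + 245.7 + 143.64 + 759.24 = 10439.7
Index = 12343.56 / 10439.7 × 100 = 118.2367

118.2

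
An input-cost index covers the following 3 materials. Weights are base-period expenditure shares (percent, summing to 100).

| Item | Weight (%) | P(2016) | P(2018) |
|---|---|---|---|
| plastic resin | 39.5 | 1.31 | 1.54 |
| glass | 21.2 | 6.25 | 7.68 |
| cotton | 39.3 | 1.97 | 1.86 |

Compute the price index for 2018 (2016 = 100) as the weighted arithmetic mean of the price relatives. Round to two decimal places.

109.59

plastic resin: 39.5 × (1.54/1.31) = 39.5 × 1.175573 = 46.4351
glass: 21.2 × (7.68/6.25) = 21.2 × 1.228800 = 26.0506
cotton: 39.3 × (1.86/1.97) = 39.3 × 0.944162 = 37.1056
Index = Σ wᵢ·(p₁ᵢ/p₀ᵢ) = 46.4351 + 26.0506 + 37.1056 = 109.5913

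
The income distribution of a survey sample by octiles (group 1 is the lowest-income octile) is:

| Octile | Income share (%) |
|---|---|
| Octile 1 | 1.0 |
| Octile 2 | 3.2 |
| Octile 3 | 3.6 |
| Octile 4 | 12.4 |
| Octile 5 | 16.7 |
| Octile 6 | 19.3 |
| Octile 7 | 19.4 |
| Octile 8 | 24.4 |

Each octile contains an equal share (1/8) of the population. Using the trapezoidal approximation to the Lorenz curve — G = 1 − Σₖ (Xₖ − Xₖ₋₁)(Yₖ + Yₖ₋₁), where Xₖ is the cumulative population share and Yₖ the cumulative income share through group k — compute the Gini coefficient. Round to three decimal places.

Cumulative income shares Yₖ: 0.0100, 0.0420, 0.0780, 0.2020, 0.3690, 0.5620, 0.7560, 1.0000
Σ (Xₖ−Xₖ₋₁)(Yₖ+Yₖ₋₁) = (1/8)(0.0100+0.0000) + (1/8)(0.0420+0.0100) + (1/8)(0.0780+0.0420) + (1/8)(0.2020+0.0780) + (1/8)(0.3690+0.2020) + (1/8)(0.5620+0.3690) + (1/8)(0.7560+0.5620) + (1/8)(1.0000+0.7560)
  = 0.0013 + 0.0065 + 0.0150 + 0.0350 + 0.0714 + 0.1164 + 0.1648 + 0.2195 = 0.6298
G = 1 − 0.6298 = 0.3702

0.370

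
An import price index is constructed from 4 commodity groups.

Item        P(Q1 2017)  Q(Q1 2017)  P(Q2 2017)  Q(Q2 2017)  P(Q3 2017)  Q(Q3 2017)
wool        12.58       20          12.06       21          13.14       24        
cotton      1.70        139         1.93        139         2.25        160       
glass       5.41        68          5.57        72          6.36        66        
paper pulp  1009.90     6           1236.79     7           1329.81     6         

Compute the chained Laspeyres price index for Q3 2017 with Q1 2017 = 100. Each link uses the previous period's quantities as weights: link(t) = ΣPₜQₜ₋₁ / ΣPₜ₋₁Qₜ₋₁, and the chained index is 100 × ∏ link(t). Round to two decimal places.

Link Q1 2017→Q2 2017:
ΣP(Q2 2017)Q(Q1 2017) = 12.06×20 + 1.93×139 + 5.57×68 + 1236.79×6 = 241.2 + 268.27 + 378.76 + 7420.74 = 8308.97
ΣP(Q1 2017)Q(Q1 2017) = 12.58×20 + 1.70×139 + 5.41×68 + 1009.90×6 = 251.6 + 236.3 + 367.88 + 6059.4 = 6915.18
link = 8308.97/6915.18 = 1.201555
Link Q2 2017→Q3 2017:
ΣP(Q3 2017)Q(Q2 2017) = 13.14×21 + 2.25×139 + 6.36×72 + 1329.81×7 = 275.94 + 312.75 + 457.92 + 9308.67 = 10355.28
ΣP(Q2 2017)Q(Q2 2017) = 12.06×21 + 1.93×139 + 5.57×72 + 1236.79×7 = 253.26 + 268.27 + 401.04 + 8657.53 = 9580.1
link = 10355.28/9580.1 = 1.080916
Chained index = 100 × 1.201555 × 1.080916 = 129.8780

129.88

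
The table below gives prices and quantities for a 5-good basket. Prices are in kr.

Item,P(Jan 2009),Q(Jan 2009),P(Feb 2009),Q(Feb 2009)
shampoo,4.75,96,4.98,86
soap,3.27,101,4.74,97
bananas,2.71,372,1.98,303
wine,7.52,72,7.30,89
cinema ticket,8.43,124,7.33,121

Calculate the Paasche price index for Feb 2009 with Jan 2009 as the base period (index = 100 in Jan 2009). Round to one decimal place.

Paasche price index uses current-period quantities as weights.
ΣP(Feb 2009)·Q(Feb 2009) = 4.98×86 + 4.74×97 + 1.98×303 + 7.30×89 + 7.33×121 = 428.28 + 459.78 + 599.94 + 649.7 + 886.93 = 3024.63
ΣP(Jan 2009)·Q(Feb 2009) = 4.75×86 + 3.27×97 + 2.71×303 + 7.52×89 + 8.43×121 = 408.5 + 317.19 + 821.13 + 669.28 + 1020.03 = 3236.13
Index = 3024.63 / 3236.13 × 100 = 93.4644

93.5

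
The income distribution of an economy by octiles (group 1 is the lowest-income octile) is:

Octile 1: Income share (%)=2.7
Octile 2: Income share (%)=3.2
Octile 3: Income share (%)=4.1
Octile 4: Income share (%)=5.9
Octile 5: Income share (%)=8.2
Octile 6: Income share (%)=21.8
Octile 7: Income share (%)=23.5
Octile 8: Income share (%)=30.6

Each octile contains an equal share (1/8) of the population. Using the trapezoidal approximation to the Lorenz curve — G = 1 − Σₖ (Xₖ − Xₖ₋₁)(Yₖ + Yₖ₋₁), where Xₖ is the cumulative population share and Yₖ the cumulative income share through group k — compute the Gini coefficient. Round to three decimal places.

Cumulative income shares Yₖ: 0.0270, 0.0590, 0.1000, 0.1590, 0.2410, 0.4590, 0.6940, 1.0000
Σ (Xₖ−Xₖ₋₁)(Yₖ+Yₖ₋₁) = (1/8)(0.0270+0.0000) + (1/8)(0.0590+0.0270) + (1/8)(0.1000+0.0590) + (1/8)(0.1590+0.1000) + (1/8)(0.2410+0.1590) + (1/8)(0.4590+0.2410) + (1/8)(0.6940+0.4590) + (1/8)(1.0000+0.6940)
  = 0.0034 + 0.0108 + 0.0199 + 0.0324 + 0.0500 + 0.0875 + 0.1441 + 0.2117 = 0.5597
G = 1 − 0.5597 = 0.4403

0.440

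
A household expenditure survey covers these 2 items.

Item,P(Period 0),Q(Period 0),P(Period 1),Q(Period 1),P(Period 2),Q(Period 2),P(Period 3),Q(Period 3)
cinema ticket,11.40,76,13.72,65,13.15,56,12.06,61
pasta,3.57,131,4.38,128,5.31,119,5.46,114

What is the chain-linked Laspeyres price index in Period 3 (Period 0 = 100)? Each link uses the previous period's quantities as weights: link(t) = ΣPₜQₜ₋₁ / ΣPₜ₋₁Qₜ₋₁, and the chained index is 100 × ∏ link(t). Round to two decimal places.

Link Period 0→Period 1:
ΣP(Period 1)Q(Period 0) = 13.72×76 + 4.38×131 = 1042.72 + 573.78 = 1616.5
ΣP(Period 0)Q(Period 0) = 11.40×76 + 3.57×131 = 866.4 + 467.67 = 1334.07
link = 1616.5/1334.07 = 1.211706
Link Period 1→Period 2:
ΣP(Period 2)Q(Period 1) = 13.15×65 + 5.31×128 = 854.75 + 679.68 = 1534.43
ΣP(Period 1)Q(Period 1) = 13.72×65 + 4.38×128 = 891.8 + 560.64 = 1452.44
link = 1534.43/1452.44 = 1.056450
Link Period 2→Period 3:
ΣP(Period 3)Q(Period 2) = 12.06×56 + 5.46×119 = 675.36 + 649.74 = 1325.1
ΣP(Period 2)Q(Period 2) = 13.15×56 + 5.31×119 = 736.4 + 631.89 = 1368.29
link = 1325.1/1368.29 = 0.968435
Chained index = 100 × 1.211706 × 1.056450 × 0.968435 = 123.9700

123.97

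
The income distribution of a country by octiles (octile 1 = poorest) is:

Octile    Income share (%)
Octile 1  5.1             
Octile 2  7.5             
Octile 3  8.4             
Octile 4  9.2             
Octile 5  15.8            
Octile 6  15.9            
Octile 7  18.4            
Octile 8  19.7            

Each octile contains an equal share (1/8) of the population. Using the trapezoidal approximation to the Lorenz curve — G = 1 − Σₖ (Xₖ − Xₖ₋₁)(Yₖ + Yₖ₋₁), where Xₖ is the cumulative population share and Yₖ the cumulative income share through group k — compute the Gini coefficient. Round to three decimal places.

0.232

Cumulative income shares Yₖ: 0.0510, 0.1260, 0.2100, 0.3020, 0.4600, 0.6190, 0.8030, 1.0000
Σ (Xₖ−Xₖ₋₁)(Yₖ+Yₖ₋₁) = (1/8)(0.0510+0.0000) + (1/8)(0.1260+0.0510) + (1/8)(0.2100+0.1260) + (1/8)(0.3020+0.2100) + (1/8)(0.4600+0.3020) + (1/8)(0.6190+0.4600) + (1/8)(0.8030+0.6190) + (1/8)(1.0000+0.8030)
  = 0.0064 + 0.0221 + 0.0420 + 0.0640 + 0.0953 + 0.1349 + 0.1778 + 0.2254 = 0.7678
G = 1 − 0.7678 = 0.2322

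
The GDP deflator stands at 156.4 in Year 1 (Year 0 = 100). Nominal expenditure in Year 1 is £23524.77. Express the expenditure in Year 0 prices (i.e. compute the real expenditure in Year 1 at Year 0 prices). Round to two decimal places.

Real = Nominal ÷ (Index/100) = 23524.77 ÷ (156.4/100)
     = 23524.77 ÷ 1.564 = 15041.4130

15041.41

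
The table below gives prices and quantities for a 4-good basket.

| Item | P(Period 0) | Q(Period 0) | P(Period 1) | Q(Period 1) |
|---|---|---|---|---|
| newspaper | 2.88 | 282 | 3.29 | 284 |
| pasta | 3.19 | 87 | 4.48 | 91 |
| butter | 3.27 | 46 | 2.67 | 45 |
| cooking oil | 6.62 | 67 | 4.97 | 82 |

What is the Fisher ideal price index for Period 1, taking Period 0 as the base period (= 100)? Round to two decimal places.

104.65

Laspeyres component (base-period weights):
ΣP(Period 1)Q(Period 0) = 3.29×282 + 4.48×87 + 2.67×46 + 4.97×67 = 927.78 + 389.76 + 122.82 + 332.99 = 1773.35
ΣP(Period 0)Q(Period 0) = 2.88×282 + 3.19×87 + 3.27×46 + 6.62×67 = 812.16 + 277.53 + 150.42 + 443.54 = 1683.65
L = 1773.35 / 1683.65 × 100 = 105.3277
Paasche component (current-period weights):
ΣP(Period 1)Q(Period 1) = 3.29×284 + 4.48×91 + 2.67×45 + 4.97×82 = 934.36 + 407.68 + 120.15 + 407.54 = 1869.73
ΣP(Period 0)Q(Period 1) = 2.88×284 + 3.19×91 + 3.27×45 + 6.62×82 = 817.92 + 290.29 + 147.15 + 542.84 = 1798.2
P = 1869.73 / 1798.2 × 100 = 103.9779
Fisher = √(L × P) = √(105.3277 × 103.9779) = 104.6506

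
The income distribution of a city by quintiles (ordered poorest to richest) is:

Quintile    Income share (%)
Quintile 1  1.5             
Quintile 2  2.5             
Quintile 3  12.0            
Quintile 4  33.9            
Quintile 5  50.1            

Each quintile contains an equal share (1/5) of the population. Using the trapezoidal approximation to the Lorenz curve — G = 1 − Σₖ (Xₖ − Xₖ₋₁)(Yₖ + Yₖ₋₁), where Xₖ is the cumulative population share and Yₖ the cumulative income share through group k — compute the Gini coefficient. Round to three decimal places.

0.514

Cumulative income shares Yₖ: 0.0150, 0.0400, 0.1600, 0.4990, 1.0000
Σ (Xₖ−Xₖ₋₁)(Yₖ+Yₖ₋₁) = (1/5)(0.0150+0.0000) + (1/5)(0.0400+0.0150) + (1/5)(0.1600+0.0400) + (1/5)(0.4990+0.1600) + (1/5)(1.0000+0.4990)
  = 0.0030 + 0.0110 + 0.0400 + 0.1318 + 0.2998 = 0.4856
G = 1 − 0.4856 = 0.5144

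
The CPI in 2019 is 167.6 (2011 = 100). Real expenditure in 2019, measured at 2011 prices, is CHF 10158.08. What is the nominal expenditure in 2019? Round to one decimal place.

Nominal = Real × (Index/100) = 10158.08 × (167.6/100)
        = 10158.08 × 1.676 = 17024.9421

17024.9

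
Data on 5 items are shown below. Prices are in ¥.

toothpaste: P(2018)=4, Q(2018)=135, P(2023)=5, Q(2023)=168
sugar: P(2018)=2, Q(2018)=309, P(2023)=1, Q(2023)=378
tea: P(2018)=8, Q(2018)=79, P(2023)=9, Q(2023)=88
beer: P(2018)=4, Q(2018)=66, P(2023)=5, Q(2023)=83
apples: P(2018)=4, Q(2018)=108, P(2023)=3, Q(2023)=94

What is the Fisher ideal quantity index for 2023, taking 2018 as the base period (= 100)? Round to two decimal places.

Laspeyres component (base-period weights):
ΣP(2018)Q(2023) = 4×168 + 2×378 + 8×88 + 4×83 + 4×94 = 672 + 756 + 704 + 332 + 376 = 2840
ΣP(2018)Q(2018) = 4×135 + 2×309 + 8×79 + 4×66 + 4×108 = 540 + 618 + 632 + 264 + 432 = 2486
L = 2840 / 2486 × 100 = 114.2397
Paasche component (current-period weights):
ΣP(2023)Q(2023) = 5×168 + 1×378 + 9×88 + 5×83 + 3×94 = 840 + 378 + 792 + 415 + 282 = 2707
ΣP(2023)Q(2018) = 5×135 + 1×309 + 9×79 + 5×66 + 3×108 = 675 + 309 + 711 + 330 + 324 = 2349
P = 2707 / 2349 × 100 = 115.2405
Fisher = √(L × P) = √(114.2397 × 115.2405) = 114.7390

114.74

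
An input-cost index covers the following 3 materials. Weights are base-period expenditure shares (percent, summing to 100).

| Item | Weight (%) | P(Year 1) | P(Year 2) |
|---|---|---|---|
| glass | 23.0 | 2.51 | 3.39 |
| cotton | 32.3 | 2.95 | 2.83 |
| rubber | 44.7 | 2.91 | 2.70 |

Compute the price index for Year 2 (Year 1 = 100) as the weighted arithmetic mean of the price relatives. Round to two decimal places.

103.52

glass: 23.0 × (3.39/2.51) = 23.0 × 1.350598 = 31.0637
cotton: 32.3 × (2.83/2.95) = 32.3 × 0.959322 = 30.9861
rubber: 44.7 × (2.70/2.91) = 44.7 × 0.927835 = 41.4742
Index = Σ wᵢ·(p₁ᵢ/p₀ᵢ) = 31.0637 + 30.9861 + 41.4742 = 103.5241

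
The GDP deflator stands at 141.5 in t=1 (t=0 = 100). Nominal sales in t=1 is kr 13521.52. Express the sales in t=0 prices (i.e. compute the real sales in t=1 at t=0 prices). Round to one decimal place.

Real = Nominal ÷ (Index/100) = 13521.52 ÷ (141.5/100)
     = 13521.52 ÷ 1.415 = 9555.8445

9555.8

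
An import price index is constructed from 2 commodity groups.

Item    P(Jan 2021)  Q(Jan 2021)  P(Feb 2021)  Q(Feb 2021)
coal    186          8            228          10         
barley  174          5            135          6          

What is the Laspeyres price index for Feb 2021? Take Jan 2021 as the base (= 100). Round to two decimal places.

105.98

Laspeyres price index uses base-period quantities as weights.
ΣP(Feb 2021)·Q(Jan 2021) = 228×8 + 135×5 = 1824 + 675 = 2499
ΣP(Jan 2021)·Q(Jan 2021) = 186×8 + 174×5 = 1488 + 870 = 2358
Index = 2499 / 2358 × 100 = 105.9796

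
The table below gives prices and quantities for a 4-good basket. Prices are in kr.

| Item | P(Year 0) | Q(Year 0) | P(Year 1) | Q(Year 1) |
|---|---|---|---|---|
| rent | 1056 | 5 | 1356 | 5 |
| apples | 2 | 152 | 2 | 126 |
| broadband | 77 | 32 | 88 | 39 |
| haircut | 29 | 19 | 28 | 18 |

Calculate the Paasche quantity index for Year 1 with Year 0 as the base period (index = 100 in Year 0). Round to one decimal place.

Paasche quantity index uses current-period prices as weights.
ΣP(Year 1)·Q(Year 1) = 1356×5 + 2×126 + 88×39 + 28×18 = 6780 + 252 + 3432 + 504 = 10968
ΣP(Year 1)·Q(Year 0) = 1356×5 + 2×152 + 88×32 + 28×19 = 6780 + 304 + 2816 + 532 = 10432
Index = 10968 / 10432 × 100 = 105.1380

105.1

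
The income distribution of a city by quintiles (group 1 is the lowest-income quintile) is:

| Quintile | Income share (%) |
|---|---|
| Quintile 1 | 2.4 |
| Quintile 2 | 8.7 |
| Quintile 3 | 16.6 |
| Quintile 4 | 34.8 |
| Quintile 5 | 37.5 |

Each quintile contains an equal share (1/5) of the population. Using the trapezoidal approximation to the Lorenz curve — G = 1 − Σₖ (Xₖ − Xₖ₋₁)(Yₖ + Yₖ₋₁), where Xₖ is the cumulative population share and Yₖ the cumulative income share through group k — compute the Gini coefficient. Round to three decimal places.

Cumulative income shares Yₖ: 0.0240, 0.1110, 0.2770, 0.6250, 1.0000
Σ (Xₖ−Xₖ₋₁)(Yₖ+Yₖ₋₁) = (1/5)(0.0240+0.0000) + (1/5)(0.1110+0.0240) + (1/5)(0.2770+0.1110) + (1/5)(0.6250+0.2770) + (1/5)(1.0000+0.6250)
  = 0.0048 + 0.0270 + 0.0776 + 0.1804 + 0.3250 = 0.6148
G = 1 − 0.6148 = 0.3852

0.385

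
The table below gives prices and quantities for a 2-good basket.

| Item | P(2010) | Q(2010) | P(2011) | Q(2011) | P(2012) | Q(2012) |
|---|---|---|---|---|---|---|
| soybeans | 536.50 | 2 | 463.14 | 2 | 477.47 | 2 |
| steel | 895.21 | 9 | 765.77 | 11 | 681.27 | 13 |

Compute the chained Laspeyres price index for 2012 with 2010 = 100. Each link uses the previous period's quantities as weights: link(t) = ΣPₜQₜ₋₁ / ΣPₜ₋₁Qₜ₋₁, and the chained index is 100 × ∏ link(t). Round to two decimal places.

Link 2010→2011:
ΣP(2011)Q(2010) = 463.14×2 + 765.77×9 = 926.28 + 6891.93 = 7818.21
ΣP(2010)Q(2010) = 536.50×2 + 895.21×9 = 1073 + 8056.89 = 9129.89
link = 7818.21/9129.89 = 0.856331
Link 2011→2012:
ΣP(2012)Q(2011) = 477.47×2 + 681.27×11 = 954.94 + 7493.97 = 8448.91
ΣP(2011)Q(2011) = 463.14×2 + 765.77×11 = 926.28 + 8423.47 = 9349.75
link = 8448.91/9349.75 = 0.903651
Chained index = 100 × 0.856331 × 0.903651 = 77.3824

77.38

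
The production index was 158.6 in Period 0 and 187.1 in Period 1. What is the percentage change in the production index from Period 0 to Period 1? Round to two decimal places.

17.97%

Change = (187.1 − 158.6) / 158.6 × 100
       = 28.5 / 158.6 × 100 = 17.9697%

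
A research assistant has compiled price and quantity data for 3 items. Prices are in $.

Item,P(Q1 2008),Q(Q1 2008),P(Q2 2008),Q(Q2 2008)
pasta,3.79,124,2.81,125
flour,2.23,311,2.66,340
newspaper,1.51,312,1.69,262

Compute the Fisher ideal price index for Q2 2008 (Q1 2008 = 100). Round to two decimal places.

104.27

Laspeyres component (base-period weights):
ΣP(Q2 2008)Q(Q1 2008) = 2.81×124 + 2.66×311 + 1.69×312 = 348.44 + 827.26 + 527.28 = 1702.98
ΣP(Q1 2008)Q(Q1 2008) = 3.79×124 + 2.23×311 + 1.51×312 = 469.96 + 693.53 + 471.12 = 1634.61
L = 1702.98 / 1634.61 × 100 = 104.1826
Paasche component (current-period weights):
ΣP(Q2 2008)Q(Q2 2008) = 2.81×125 + 2.66×340 + 1.69×262 = 351.25 + 904.4 + 442.78 = 1698.43
ΣP(Q1 2008)Q(Q2 2008) = 3.79×125 + 2.23×340 + 1.51×262 = 473.75 + 758.2 + 395.62 = 1627.57
P = 1698.43 / 1627.57 × 100 = 104.3537
Fisher = √(L × P) = √(104.1826 × 104.3537) = 104.2682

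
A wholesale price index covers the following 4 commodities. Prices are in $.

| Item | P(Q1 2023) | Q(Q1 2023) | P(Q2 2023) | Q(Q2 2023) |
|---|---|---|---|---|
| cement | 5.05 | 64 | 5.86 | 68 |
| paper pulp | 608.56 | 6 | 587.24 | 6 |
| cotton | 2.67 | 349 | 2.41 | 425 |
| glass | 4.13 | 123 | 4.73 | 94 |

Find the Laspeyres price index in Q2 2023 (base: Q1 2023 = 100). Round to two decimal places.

Laspeyres price index uses base-period quantities as weights.
ΣP(Q2 2023)·Q(Q1 2023) = 5.86×64 + 587.24×6 + 2.41×349 + 4.73×123 = 375.04 + 3523.44 + 841.09 + 581.79 = 5321.36
ΣP(Q1 2023)·Q(Q1 2023) = 5.05×64 + 608.56×6 + 2.67×349 + 4.13×123 = 323.2 + 3651.36 + 931.83 + 507.99 = 5414.38
Index = 5321.36 / 5414.38 × 100 = 98.2820

98.28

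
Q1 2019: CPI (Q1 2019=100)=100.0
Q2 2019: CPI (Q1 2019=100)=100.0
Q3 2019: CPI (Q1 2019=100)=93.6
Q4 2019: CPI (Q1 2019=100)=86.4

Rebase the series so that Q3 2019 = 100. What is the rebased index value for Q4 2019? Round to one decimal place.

92.3

Rebased(Q4 2019) = 86.4 / 93.6 × 100 = 92.3077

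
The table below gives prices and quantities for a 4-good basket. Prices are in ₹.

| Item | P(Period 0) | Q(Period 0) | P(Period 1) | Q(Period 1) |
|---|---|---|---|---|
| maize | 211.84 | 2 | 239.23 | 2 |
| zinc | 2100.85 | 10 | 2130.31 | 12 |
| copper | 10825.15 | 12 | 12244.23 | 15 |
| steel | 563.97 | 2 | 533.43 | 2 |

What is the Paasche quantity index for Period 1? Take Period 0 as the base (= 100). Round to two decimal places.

124.15

Paasche quantity index uses current-period prices as weights.
ΣP(Period 1)·Q(Period 1) = 239.23×2 + 2130.31×12 + 12244.23×15 + 533.43×2 = 478.46 + 25563.72 + 183663.45 + 1066.86 = 210772.49
ΣP(Period 1)·Q(Period 0) = 239.23×2 + 2130.31×10 + 12244.23×12 + 533.43×2 = 478.46 + 21303.1 + 146930.76 + 1066.86 = 169779.18
Index = 210772.49 / 169779.18 × 100 = 124.1451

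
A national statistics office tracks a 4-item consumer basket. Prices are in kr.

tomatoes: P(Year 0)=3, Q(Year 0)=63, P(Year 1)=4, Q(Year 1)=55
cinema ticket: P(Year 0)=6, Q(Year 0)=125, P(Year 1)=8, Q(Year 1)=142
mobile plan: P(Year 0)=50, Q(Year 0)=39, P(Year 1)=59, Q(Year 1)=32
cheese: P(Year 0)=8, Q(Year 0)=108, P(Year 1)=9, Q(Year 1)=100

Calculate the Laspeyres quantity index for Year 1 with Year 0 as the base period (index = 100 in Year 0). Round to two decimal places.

Laspeyres quantity index uses base-period prices as weights.
ΣP(Year 0)·Q(Year 1) = 3×55 + 6×142 + 50×32 + 8×100 = 165 + 852 + 1600 + 800 = 3417
ΣP(Year 0)·Q(Year 0) = 3×63 + 6×125 + 50×39 + 8×108 = 189 + 750 + 1950 + 864 = 3753
Index = 3417 / 3753 × 100 = 91.0472

91.05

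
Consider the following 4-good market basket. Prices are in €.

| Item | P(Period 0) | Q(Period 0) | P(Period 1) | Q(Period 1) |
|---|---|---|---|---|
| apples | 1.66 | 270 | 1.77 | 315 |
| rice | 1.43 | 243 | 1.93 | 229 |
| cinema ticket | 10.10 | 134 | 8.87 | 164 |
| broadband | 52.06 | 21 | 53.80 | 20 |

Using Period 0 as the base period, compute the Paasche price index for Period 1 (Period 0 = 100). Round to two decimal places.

99.50

Paasche price index uses current-period quantities as weights.
ΣP(Period 1)·Q(Period 1) = 1.77×315 + 1.93×229 + 8.87×164 + 53.80×20 = 557.55 + 441.97 + 1454.68 + 1076 = 3530.2
ΣP(Period 0)·Q(Period 1) = 1.66×315 + 1.43×229 + 10.10×164 + 52.06×20 = 522.9 + 327.47 + 1656.4 + 1041.2 = 3547.97
Index = 3530.2 / 3547.97 × 100 = 99.4992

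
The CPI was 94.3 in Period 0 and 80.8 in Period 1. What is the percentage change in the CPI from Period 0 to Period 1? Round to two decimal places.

-14.32%

Change = (80.8 − 94.3) / 94.3 × 100
       = -13.5 / 94.3 × 100 = -14.3160%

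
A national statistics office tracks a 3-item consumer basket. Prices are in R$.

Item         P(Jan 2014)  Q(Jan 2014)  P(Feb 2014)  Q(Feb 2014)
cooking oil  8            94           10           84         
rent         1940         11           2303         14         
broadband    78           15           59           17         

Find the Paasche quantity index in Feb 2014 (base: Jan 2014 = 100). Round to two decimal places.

Paasche quantity index uses current-period prices as weights.
ΣP(Feb 2014)·Q(Feb 2014) = 10×84 + 2303×14 + 59×17 = 840 + 32242 + 1003 = 34085
ΣP(Feb 2014)·Q(Jan 2014) = 10×94 + 2303×11 + 59×15 = 940 + 25333 + 885 = 27158
Index = 34085 / 27158 × 100 = 125.5063

125.51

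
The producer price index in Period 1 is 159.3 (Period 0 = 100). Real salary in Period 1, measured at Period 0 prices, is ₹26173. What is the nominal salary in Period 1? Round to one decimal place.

41693.6

Nominal = Real × (Index/100) = 26173 × (159.3/100)
        = 26173 × 1.593 = 41693.5890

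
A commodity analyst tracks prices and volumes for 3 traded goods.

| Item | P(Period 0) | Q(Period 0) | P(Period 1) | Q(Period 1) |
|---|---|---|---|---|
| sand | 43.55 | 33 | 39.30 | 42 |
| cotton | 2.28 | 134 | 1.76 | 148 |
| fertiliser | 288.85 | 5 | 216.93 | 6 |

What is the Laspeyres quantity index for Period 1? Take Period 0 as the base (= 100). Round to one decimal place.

122.4

Laspeyres quantity index uses base-period prices as weights.
ΣP(Period 0)·Q(Period 1) = 43.55×42 + 2.28×148 + 288.85×6 = 1829.1 + 337.44 + 1733.1 = 3899.64
ΣP(Period 0)·Q(Period 0) = 43.55×33 + 2.28×134 + 288.85×5 = 1437.15 + 305.52 + 1444.25 = 3186.92
Index = 3899.64 / 3186.92 × 100 = 122.3639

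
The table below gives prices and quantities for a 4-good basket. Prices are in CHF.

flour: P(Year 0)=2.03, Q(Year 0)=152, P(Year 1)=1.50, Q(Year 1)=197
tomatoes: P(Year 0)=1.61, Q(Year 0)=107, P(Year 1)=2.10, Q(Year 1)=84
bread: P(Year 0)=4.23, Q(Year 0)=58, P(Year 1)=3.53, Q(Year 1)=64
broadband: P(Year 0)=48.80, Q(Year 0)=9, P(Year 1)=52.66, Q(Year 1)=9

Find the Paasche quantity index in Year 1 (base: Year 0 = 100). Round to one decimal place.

103.6

Paasche quantity index uses current-period prices as weights.
ΣP(Year 1)·Q(Year 1) = 1.50×197 + 2.10×84 + 3.53×64 + 52.66×9 = 295.5 + 176.4 + 225.92 + 473.94 = 1171.76
ΣP(Year 1)·Q(Year 0) = 1.50×152 + 2.10×107 + 3.53×58 + 52.66×9 = 228 + 224.7 + 204.74 + 473.94 = 1131.38
Index = 1171.76 / 1131.38 × 100 = 103.5691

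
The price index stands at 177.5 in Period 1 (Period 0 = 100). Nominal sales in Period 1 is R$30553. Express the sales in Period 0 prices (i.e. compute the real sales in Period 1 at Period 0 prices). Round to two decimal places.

17212.96

Real = Nominal ÷ (Index/100) = 30553 ÷ (177.5/100)
     = 30553 ÷ 1.775 = 17212.9577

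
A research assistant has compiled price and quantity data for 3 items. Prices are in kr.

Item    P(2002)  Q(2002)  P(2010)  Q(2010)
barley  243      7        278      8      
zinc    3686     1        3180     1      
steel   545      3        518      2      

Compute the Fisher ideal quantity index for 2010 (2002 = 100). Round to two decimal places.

96.05

Laspeyres component (base-period weights):
ΣP(2002)Q(2010) = 243×8 + 3686×1 + 545×2 = 1944 + 3686 + 1090 = 6720
ΣP(2002)Q(2002) = 243×7 + 3686×1 + 545×3 = 1701 + 3686 + 1635 = 7022
L = 6720 / 7022 × 100 = 95.6992
Paasche component (current-period weights):
ΣP(2010)Q(2010) = 278×8 + 3180×1 + 518×2 = 2224 + 3180 + 1036 = 6440
ΣP(2010)Q(2002) = 278×7 + 3180×1 + 518×3 = 1946 + 3180 + 1554 = 6680
P = 6440 / 6680 × 100 = 96.4072
Fisher = √(L × P) = √(95.6992 × 96.4072) = 96.0526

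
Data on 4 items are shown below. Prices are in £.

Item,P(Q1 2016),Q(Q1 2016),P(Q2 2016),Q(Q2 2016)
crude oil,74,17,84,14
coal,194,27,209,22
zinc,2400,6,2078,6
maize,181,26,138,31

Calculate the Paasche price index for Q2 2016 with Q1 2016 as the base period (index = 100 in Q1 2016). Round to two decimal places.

Paasche price index uses current-period quantities as weights.
ΣP(Q2 2016)·Q(Q2 2016) = 84×14 + 209×22 + 2078×6 + 138×31 = 1176 + 4598 + 12468 + 4278 = 22520
ΣP(Q1 2016)·Q(Q2 2016) = 74×14 + 194×22 + 2400×6 + 181×31 = 1036 + 4268 + 14400 + 5611 = 25315
Index = 22520 / 25315 × 100 = 88.9591

88.96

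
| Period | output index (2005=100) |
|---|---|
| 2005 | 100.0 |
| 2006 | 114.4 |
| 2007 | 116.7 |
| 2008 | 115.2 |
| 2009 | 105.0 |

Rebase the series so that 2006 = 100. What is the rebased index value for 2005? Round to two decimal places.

87.41

Rebased(2005) = 100.0 / 114.4 × 100 = 87.4126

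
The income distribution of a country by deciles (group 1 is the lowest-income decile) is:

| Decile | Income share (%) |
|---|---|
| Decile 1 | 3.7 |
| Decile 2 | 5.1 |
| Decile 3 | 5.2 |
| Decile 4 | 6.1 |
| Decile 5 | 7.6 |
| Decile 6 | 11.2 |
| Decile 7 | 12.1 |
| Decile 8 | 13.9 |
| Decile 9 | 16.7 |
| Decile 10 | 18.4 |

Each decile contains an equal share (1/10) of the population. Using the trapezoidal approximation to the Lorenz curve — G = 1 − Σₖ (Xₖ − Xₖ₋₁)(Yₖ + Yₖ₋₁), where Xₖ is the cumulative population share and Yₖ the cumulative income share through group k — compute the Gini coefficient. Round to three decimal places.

Cumulative income shares Yₖ: 0.0370, 0.0880, 0.1400, 0.2010, 0.2770, 0.3890, 0.5100, 0.6490, 0.8160, 1.0000
Σ (Xₖ−Xₖ₋₁)(Yₖ+Yₖ₋₁) = (1/10)(0.0370+0.0000) + (1/10)(0.0880+0.0370) + (1/10)(0.1400+0.0880) + (1/10)(0.2010+0.1400) + (1/10)(0.2770+0.2010) + (1/10)(0.3890+0.2770) + (1/10)(0.5100+0.3890) + (1/10)(0.6490+0.5100) + (1/10)(0.8160+0.6490) + (1/10)(1.0000+0.8160)
  = 0.0037 + 0.0125 + 0.0228 + 0.0341 + 0.0478 + 0.0666 + 0.0899 + 0.1159 + 0.1465 + 0.1816 = 0.7214
G = 1 − 0.7214 = 0.2786

0.279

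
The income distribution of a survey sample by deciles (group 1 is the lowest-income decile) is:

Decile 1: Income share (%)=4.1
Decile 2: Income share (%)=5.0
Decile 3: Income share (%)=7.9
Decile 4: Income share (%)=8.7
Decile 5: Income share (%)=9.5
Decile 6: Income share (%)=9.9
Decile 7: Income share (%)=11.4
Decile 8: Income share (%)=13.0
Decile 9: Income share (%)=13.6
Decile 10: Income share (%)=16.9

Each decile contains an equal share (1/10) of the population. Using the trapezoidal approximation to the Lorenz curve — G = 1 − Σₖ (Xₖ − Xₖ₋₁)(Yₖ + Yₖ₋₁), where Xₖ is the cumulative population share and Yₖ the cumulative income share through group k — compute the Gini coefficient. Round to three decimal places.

Cumulative income shares Yₖ: 0.0410, 0.0910, 0.1700, 0.2570, 0.3520, 0.4510, 0.5650, 0.6950, 0.8310, 1.0000
Σ (Xₖ−Xₖ₋₁)(Yₖ+Yₖ₋₁) = (1/10)(0.0410+0.0000) + (1/10)(0.0910+0.0410) + (1/10)(0.1700+0.0910) + (1/10)(0.2570+0.1700) + (1/10)(0.3520+0.2570) + (1/10)(0.4510+0.3520) + (1/10)(0.5650+0.4510) + (1/10)(0.6950+0.5650) + (1/10)(0.8310+0.6950) + (1/10)(1.0000+0.8310)
  = 0.0041 + 0.0132 + 0.0261 + 0.0427 + 0.0609 + 0.0803 + 0.1016 + 0.1260 + 0.1526 + 0.1831 = 0.7906
G = 1 − 0.7906 = 0.2094

0.209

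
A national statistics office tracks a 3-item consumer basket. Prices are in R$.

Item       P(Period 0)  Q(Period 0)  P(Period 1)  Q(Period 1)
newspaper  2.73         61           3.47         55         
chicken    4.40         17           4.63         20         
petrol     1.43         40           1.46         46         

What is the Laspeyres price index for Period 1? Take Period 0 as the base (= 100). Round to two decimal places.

116.83

Laspeyres price index uses base-period quantities as weights.
ΣP(Period 1)·Q(Period 0) = 3.47×61 + 4.63×17 + 1.46×40 = 211.67 + 78.71 + 58.4 = 348.78
ΣP(Period 0)·Q(Period 0) = 2.73×61 + 4.40×17 + 1.43×40 = 166.53 + 74.8 + 57.2 = 298.53
Index = 348.78 / 298.53 × 100 = 116.8325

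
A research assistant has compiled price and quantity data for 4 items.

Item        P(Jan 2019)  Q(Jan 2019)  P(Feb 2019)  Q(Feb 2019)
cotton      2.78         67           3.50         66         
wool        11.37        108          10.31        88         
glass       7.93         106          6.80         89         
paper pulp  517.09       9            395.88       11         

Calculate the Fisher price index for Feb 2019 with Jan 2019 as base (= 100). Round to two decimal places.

Laspeyres component (base-period weights):
ΣP(Feb 2019)Q(Jan 2019) = 3.50×67 + 10.31×108 + 6.80×106 + 395.88×9 = 234.5 + 1113.48 + 720.8 + 3562.92 = 5631.7
ΣP(Jan 2019)Q(Jan 2019) = 2.78×67 + 11.37×108 + 7.93×106 + 517.09×9 = 186.26 + 1227.96 + 840.58 + 4653.81 = 6908.61
L = 5631.7 / 6908.61 × 100 = 81.5171
Paasche component (current-period weights):
ΣP(Feb 2019)Q(Feb 2019) = 3.50×66 + 10.31×88 + 6.80×89 + 395.88×11 = 231 + 907.28 + 605.2 + 4354.68 = 6098.16
ΣP(Jan 2019)Q(Feb 2019) = 2.78×66 + 11.37×88 + 7.93×89 + 517.09×11 = 183.48 + 1000.56 + 705.77 + 5687.99 = 7577.8
P = 6098.16 / 7577.8 × 100 = 80.4740
Fisher = √(L × P) = √(81.5171 × 80.4740) = 80.9939

80.99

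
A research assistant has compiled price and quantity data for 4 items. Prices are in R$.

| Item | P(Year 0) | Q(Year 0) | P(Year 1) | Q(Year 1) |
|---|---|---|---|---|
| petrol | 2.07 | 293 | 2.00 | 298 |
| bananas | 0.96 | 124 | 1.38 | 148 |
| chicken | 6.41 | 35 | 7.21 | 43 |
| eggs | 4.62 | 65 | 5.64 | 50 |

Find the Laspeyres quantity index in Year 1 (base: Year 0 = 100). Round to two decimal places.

Laspeyres quantity index uses base-period prices as weights.
ΣP(Year 0)·Q(Year 1) = 2.07×298 + 0.96×148 + 6.41×43 + 4.62×50 = 616.86 + 142.08 + 275.63 + 231 = 1265.57
ΣP(Year 0)·Q(Year 0) = 2.07×293 + 0.96×124 + 6.41×35 + 4.62×65 = 606.51 + 119.04 + 224.35 + 300.3 = 1250.2
Index = 1265.57 / 1250.2 × 100 = 101.2294

101.23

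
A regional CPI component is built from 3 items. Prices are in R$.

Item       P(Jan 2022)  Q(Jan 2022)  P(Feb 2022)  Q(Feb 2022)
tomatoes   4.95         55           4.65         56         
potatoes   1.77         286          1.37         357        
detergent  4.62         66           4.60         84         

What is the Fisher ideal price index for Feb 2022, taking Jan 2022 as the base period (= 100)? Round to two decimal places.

87.68

Laspeyres component (base-period weights):
ΣP(Feb 2022)Q(Jan 2022) = 4.65×55 + 1.37×286 + 4.60×66 = 255.75 + 391.82 + 303.6 = 951.17
ΣP(Jan 2022)Q(Jan 2022) = 4.95×55 + 1.77×286 + 4.62×66 = 272.25 + 506.22 + 304.92 = 1083.39
L = 951.17 / 1083.39 × 100 = 87.7957
Paasche component (current-period weights):
ΣP(Feb 2022)Q(Feb 2022) = 4.65×56 + 1.37×357 + 4.60×84 = 260.4 + 489.09 + 386.4 = 1135.89
ΣP(Jan 2022)Q(Feb 2022) = 4.95×56 + 1.77×357 + 4.62×84 = 277.2 + 631.89 + 388.08 = 1297.17
P = 1135.89 / 1297.17 × 100 = 87.5668
Fisher = √(L × P) = √(87.7957 × 87.5668) = 87.6812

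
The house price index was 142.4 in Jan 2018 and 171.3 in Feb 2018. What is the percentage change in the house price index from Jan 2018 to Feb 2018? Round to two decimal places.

20.29%

Change = (171.3 − 142.4) / 142.4 × 100
       = 28.9 / 142.4 × 100 = 20.2949%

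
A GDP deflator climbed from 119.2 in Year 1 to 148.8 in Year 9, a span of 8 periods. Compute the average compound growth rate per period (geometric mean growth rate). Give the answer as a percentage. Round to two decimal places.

Growth factor = (148.8/119.2)^(1/8) = (1.248322)^(1/8) = 1.028113
Growth rate = 1.028113 − 1 = 0.028113 = 2.8113%

2.81%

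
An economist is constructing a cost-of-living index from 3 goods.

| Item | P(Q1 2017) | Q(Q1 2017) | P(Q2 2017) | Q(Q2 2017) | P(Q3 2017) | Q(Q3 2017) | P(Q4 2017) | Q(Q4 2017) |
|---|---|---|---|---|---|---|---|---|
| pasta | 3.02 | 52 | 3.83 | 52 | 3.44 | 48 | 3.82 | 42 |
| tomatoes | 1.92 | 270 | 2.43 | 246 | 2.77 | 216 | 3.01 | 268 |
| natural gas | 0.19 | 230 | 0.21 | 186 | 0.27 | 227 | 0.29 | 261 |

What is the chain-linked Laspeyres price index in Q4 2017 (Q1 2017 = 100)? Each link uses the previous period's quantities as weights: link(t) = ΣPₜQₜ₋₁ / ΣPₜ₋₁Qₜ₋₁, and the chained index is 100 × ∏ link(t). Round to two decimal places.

Link Q1 2017→Q2 2017:
ΣP(Q2 2017)Q(Q1 2017) = 3.83×52 + 2.43×270 + 0.21×230 = 199.16 + 656.1 + 48.3 = 903.56
ΣP(Q1 2017)Q(Q1 2017) = 3.02×52 + 1.92×270 + 0.19×230 = 157.04 + 518.4 + 43.7 = 719.14
link = 903.56/719.14 = 1.256445
Link Q2 2017→Q3 2017:
ΣP(Q3 2017)Q(Q2 2017) = 3.44×52 + 2.77×246 + 0.27×186 = 178.88 + 681.42 + 50.22 = 910.52
ΣP(Q2 2017)Q(Q2 2017) = 3.83×52 + 2.43×246 + 0.21×186 = 199.16 + 597.78 + 39.06 = 836
link = 910.52/836 = 1.089139
Link Q3 2017→Q4 2017:
ΣP(Q4 2017)Q(Q3 2017) = 3.82×48 + 3.01×216 + 0.29×227 = 183.36 + 650.16 + 65.83 = 899.35
ΣP(Q3 2017)Q(Q3 2017) = 3.44×48 + 2.77×216 + 0.27×227 = 165.12 + 598.32 + 61.29 = 824.73
link = 899.35/824.73 = 1.090478
Chained index = 100 × 1.256445 × 1.089139 × 1.090478 = 149.2257

149.23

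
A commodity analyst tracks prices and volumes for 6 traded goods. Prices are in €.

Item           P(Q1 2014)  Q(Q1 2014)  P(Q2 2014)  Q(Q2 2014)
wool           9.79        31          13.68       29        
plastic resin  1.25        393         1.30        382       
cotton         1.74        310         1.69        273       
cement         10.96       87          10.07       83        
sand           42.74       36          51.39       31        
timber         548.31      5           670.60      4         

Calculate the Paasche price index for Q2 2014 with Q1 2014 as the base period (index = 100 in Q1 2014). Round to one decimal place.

Paasche price index uses current-period quantities as weights.
ΣP(Q2 2014)·Q(Q2 2014) = 13.68×29 + 1.30×382 + 1.69×273 + 10.07×83 + 51.39×31 + 670.60×4 = 396.72 + 496.6 + 461.37 + 835.81 + 1593.09 + 2682.4 = 6465.99
ΣP(Q1 2014)·Q(Q2 2014) = 9.79×29 + 1.25×382 + 1.74×273 + 10.96×83 + 42.74×31 + 548.31×4 = 283.91 + 477.5 + 475.02 + 909.68 + 1324.94 + 2193.24 = 5664.29
Index = 6465.99 / 5664.29 × 100 = 114.1536

114.2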